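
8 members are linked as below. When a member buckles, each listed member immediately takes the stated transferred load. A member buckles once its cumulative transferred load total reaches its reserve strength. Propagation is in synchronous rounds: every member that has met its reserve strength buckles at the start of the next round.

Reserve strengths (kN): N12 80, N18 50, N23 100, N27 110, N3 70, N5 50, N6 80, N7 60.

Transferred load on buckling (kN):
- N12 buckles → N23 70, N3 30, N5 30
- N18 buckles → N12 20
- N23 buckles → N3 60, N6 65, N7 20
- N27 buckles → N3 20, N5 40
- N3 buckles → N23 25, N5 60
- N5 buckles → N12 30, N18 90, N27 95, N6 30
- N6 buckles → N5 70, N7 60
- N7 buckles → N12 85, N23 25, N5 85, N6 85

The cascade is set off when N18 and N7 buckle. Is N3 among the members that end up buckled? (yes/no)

no

Round 1 — N18, N7 buckle (initial).
  N12: +20+85 → 105 ≥ 80
  N23: +25 → 25 < 100
  N5: +85 → 85 ≥ 50
  N6: +85 → 85 ≥ 80
Round 2 — N12, N5, N6 buckle.
  N23: +70 → 95 < 100
  N27: +95 → 95 < 110
  N3: +30 → 30 < 70
No further bucklings.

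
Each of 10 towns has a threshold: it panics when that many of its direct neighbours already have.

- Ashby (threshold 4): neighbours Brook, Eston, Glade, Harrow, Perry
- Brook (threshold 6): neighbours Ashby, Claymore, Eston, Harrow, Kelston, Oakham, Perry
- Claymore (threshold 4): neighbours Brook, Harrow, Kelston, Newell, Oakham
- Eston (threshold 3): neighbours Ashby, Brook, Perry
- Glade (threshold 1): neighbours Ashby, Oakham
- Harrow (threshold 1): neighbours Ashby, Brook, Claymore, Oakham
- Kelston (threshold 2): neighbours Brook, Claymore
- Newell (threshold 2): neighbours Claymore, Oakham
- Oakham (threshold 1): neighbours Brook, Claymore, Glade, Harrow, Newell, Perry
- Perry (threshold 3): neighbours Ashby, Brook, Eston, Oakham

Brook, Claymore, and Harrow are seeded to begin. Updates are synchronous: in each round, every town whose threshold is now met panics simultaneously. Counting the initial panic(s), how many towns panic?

Round 1 — Brook, Claymore, Harrow panic (initial).
Round 2 — checking thresholds:
  Ashby: 2 of 5 neighbours < 4, below threshold.
  Eston: 1 of 3 neighbours < 3, below threshold.
  Kelston: 2 of 2 neighbours ≥ 2, panics.
  Newell: 1 of 2 neighbours < 2, below threshold.
  Oakham: 3 of 6 neighbours ≥ 1, panics.
  Perry: 1 of 4 neighbours < 3, below threshold.
Round 3 — checking thresholds:
  Ashby: 2 of 5 neighbours < 4, below threshold.
  Eston: 1 of 3 neighbours < 3, below threshold.
  Glade: 1 of 2 neighbours ≥ 1, panics.
  Newell: 2 of 2 neighbours ≥ 2, panics.
  Perry: 2 of 4 neighbours < 3, below threshold.
Round 4 — no new panics; cascade stops.

7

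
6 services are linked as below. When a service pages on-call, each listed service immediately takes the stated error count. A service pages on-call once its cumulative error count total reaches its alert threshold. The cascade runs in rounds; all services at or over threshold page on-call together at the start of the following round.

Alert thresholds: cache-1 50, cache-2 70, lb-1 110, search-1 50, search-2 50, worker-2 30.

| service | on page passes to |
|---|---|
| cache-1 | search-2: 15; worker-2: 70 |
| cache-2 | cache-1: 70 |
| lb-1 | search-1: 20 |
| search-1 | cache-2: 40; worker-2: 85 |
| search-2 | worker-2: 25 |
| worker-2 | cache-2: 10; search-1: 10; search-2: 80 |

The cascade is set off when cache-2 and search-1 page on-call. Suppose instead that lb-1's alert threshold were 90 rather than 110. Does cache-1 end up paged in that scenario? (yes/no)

yes

With lb-1's alert threshold at 90:
Round 1 — cache-2, search-1 page on-call (initial).
  cache-1: +70 → 70 ≥ 50
  worker-2: +85 → 85 ≥ 30
Round 2 — cache-1, worker-2 page on-call.
  search-2: +15+80 → 95 ≥ 50
Round 3 — search-2 pages on-call.
No further pages.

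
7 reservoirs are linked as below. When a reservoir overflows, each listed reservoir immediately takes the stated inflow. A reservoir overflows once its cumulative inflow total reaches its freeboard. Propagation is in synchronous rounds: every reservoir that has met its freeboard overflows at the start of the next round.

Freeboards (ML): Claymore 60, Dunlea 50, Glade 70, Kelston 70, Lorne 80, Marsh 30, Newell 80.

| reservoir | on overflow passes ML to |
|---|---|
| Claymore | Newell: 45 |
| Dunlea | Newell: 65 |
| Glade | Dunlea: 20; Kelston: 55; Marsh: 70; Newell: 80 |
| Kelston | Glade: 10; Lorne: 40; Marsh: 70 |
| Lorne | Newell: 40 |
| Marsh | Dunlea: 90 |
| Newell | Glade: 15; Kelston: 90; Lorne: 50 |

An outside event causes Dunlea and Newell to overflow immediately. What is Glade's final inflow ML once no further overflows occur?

25

Round 1 — Dunlea, Newell overflow (initial).
  Glade: +15 → 15 < 70
  Kelston: +90 → 90 ≥ 70
  Lorne: +50 → 50 < 80
Round 2 — Kelston overflows.
  Glade: +10 → 25 < 70
  Lorne: +40 → 90 ≥ 80
  Marsh: +70 → 70 ≥ 30
Round 3 — Lorne, Marsh overflow.
No further overflows.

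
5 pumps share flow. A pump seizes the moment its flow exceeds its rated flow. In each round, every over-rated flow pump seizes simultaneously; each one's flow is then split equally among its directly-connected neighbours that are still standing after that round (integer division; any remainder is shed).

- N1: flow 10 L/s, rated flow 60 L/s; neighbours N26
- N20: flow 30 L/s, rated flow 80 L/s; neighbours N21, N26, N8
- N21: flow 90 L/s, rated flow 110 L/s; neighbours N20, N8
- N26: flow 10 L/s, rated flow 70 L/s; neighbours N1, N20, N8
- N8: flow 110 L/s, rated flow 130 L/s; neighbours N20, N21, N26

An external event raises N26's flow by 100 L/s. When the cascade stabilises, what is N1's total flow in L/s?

Round 1 — N26 at 110 > 70. N26 seizes.
  N26 sheds 110 L/s to N1, N20, N8: 36 each (2 lost).
    N1: 10+36 = 46 ≤ 60
    N20: 30+36 = 66 ≤ 80
    N8: 110+36 = 146 > 130
Round 2 — N8 seizes.
  N8 sheds 146 L/s to N20, N21: 73 each.
    N20: 66+73 = 139 > 80
    N21: 90+73 = 163 > 110
Round 3 — N20, N21 seize.
  N20 sheds 139 L/s: no online neighbours, lost.
  N21 sheds 163 L/s: no online neighbours, lost.
No further seizures.

46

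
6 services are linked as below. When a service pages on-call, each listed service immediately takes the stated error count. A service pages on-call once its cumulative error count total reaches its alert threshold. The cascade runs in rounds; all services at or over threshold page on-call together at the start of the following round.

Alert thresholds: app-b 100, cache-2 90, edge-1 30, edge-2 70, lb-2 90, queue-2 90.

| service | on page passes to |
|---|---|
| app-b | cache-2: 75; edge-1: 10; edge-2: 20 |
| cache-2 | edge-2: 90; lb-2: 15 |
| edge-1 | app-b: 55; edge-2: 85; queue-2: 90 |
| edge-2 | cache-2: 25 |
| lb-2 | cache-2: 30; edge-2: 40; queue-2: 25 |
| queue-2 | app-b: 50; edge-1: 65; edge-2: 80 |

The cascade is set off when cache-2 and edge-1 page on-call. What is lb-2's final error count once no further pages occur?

Round 1 — cache-2, edge-1 page on-call (initial).
  app-b: +55 → 55 < 100
  edge-2: +90+85 → 175 ≥ 70
  lb-2: +15 → 15 < 90
  queue-2: +90 → 90 ≥ 90
Round 2 — edge-2, queue-2 page on-call.
  app-b: +50 → 105 ≥ 100
Round 3 — app-b pages on-call.
No further pages.

15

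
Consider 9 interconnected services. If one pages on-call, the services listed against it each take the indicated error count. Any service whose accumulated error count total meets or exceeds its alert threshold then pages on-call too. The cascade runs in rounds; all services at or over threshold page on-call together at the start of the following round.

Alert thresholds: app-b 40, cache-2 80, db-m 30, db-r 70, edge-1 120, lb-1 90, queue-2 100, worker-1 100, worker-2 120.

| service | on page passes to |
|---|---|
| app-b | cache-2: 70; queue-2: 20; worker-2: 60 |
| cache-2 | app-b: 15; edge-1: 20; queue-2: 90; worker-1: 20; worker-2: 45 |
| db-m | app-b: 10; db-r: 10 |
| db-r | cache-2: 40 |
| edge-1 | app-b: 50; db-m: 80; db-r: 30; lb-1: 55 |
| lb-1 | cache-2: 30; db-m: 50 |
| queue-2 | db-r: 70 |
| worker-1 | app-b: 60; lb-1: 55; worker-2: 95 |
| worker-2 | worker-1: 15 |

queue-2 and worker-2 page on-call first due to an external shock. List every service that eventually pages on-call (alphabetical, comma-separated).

Round 1 — queue-2, worker-2 page on-call (initial).
  db-r: +70 → 70 ≥ 70
  worker-1: +15 → 15 < 100
Round 2 — db-r pages on-call.
  cache-2: +40 → 40 < 80
No further pages.

db-r, queue-2, worker-2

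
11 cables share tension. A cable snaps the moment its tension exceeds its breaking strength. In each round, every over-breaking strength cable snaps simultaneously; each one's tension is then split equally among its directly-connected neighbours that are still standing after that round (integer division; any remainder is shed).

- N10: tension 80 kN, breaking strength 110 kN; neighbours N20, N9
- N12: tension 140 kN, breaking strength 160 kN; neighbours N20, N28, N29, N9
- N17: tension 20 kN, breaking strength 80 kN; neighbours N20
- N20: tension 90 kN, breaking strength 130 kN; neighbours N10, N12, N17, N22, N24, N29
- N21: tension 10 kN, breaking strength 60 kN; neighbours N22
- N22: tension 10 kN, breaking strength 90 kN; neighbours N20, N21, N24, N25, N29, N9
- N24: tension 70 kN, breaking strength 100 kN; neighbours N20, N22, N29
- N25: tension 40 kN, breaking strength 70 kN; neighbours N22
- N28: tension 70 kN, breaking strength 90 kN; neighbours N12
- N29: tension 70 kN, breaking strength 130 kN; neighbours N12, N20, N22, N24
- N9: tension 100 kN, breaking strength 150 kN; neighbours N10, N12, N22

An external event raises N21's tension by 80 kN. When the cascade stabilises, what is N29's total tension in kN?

90

Round 1 — N21 at 90 > 60. N21 snaps.
  N21 sheds 90 kN to N22: 90 each.
    N22: 10+90 = 100 > 90
Round 2 — N22 snaps.
  N22 sheds 100 kN to N20, N24, N25, N29, N9: 20 each.
    N20: 90+20 = 110 ≤ 130
    N24: 70+20 = 90 ≤ 100
    N25: 40+20 = 60 ≤ 70
    N29: 70+20 = 90 ≤ 130
    N9: 100+20 = 120 ≤ 150
No further breaks.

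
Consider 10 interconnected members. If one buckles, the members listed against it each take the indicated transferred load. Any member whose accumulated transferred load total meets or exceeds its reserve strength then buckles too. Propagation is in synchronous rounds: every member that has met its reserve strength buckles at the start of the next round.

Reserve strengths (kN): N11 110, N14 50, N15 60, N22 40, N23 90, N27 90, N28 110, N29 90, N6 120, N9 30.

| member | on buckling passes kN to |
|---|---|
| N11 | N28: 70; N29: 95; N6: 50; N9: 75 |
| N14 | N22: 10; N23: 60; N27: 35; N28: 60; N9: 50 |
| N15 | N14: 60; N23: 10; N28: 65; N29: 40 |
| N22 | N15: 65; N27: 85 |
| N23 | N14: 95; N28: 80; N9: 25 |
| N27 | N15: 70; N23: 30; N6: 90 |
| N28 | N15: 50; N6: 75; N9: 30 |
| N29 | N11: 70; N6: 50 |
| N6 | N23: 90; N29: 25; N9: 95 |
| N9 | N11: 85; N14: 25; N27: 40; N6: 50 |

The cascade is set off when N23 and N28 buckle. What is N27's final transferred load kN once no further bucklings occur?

75

Round 1 — N23, N28 buckle (initial).
  N14: +95 → 95 ≥ 50
  N15: +50 → 50 < 60
  N6: +75 → 75 < 120
  N9: +25+30 → 55 ≥ 30
Round 2 — N14, N9 buckle.
  N11: +85 → 85 < 110
  N22: +10 → 10 < 40
  N27: +35+40 → 75 < 90
  N6: +50 → 125 ≥ 120
Round 3 — N6 buckles.
  N29: +25 → 25 < 90
No further bucklings.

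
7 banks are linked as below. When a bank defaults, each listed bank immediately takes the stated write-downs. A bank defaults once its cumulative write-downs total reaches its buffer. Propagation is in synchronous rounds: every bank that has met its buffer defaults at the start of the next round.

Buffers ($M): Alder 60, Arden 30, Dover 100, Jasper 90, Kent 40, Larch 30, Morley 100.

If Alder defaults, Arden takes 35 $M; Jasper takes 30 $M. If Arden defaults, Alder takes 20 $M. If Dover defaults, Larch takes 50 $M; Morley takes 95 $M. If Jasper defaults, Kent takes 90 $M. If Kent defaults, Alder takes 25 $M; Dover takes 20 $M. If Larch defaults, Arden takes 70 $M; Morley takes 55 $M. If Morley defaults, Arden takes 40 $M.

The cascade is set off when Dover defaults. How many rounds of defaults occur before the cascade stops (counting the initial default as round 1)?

Round 1 — Dover defaults (initial).
  Larch: +50 → 50 ≥ 30
  Morley: +95 → 95 < 100
Round 2 — Larch defaults.
  Arden: +70 → 70 ≥ 30
  Morley: +55 → 150 ≥ 100
Round 3 — Arden, Morley default.
  Alder: +20 → 20 < 60
No further defaults.

3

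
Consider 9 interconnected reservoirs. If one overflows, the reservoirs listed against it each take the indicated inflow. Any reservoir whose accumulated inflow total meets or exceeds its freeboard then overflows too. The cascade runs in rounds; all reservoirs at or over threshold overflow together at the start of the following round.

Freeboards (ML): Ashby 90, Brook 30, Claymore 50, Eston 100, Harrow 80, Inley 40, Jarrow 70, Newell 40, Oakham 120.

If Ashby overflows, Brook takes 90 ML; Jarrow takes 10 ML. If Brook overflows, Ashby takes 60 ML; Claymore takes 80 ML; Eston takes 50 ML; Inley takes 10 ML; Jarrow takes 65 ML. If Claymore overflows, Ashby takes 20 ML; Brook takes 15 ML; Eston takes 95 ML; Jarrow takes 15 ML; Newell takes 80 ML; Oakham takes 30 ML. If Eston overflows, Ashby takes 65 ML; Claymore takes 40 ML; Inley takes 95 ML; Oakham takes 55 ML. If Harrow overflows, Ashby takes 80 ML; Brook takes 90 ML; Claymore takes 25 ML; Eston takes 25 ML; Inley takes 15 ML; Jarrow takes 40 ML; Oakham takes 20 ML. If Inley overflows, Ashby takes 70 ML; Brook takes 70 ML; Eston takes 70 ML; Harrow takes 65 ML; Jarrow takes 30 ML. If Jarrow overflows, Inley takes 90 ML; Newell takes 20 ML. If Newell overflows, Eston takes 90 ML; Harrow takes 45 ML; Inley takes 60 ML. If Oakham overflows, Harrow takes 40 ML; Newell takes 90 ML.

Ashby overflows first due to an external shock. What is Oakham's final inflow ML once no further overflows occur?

Round 1 — Ashby overflows (initial).
  Brook: +90 → 90 ≥ 30
  Jarrow: +10 → 10 < 70
Round 2 — Brook overflows.
  Claymore: +80 → 80 ≥ 50
  Eston: +50 → 50 < 100
  Inley: +10 → 10 < 40
  Jarrow: +65 → 75 ≥ 70
Round 3 — Claymore, Jarrow overflow.
  Eston: +95 → 145 ≥ 100
  Inley: +90 → 100 ≥ 40
  Newell: +80+20 → 100 ≥ 40
  Oakham: +30 → 30 < 120
Round 4 — Eston, Inley, Newell overflow.
  Harrow: +65+45 → 110 ≥ 80
  Oakham: +55 → 85 < 120
Round 5 — Harrow overflows.
  Oakham: +20 → 105 < 120
No further overflows.

105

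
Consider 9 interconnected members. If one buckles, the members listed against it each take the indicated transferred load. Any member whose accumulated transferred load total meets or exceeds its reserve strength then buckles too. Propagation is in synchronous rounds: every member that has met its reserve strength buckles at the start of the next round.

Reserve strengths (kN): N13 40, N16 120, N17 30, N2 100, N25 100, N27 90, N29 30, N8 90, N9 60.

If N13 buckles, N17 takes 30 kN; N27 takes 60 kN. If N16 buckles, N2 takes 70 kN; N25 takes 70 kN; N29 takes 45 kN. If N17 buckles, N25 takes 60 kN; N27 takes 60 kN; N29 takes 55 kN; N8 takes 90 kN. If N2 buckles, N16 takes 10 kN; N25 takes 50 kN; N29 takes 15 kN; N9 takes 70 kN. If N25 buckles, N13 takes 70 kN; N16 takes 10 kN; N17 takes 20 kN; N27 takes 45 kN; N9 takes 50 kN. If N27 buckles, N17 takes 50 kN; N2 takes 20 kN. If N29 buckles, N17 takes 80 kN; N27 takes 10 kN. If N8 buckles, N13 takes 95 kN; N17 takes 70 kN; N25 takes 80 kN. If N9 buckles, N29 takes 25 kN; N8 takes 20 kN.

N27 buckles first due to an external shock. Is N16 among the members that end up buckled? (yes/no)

Round 1 — N27 buckles (initial).
  N17: +50 → 50 ≥ 30
  N2: +20 → 20 < 100
Round 2 — N17 buckles.
  N25: +60 → 60 < 100
  N29: +55 → 55 ≥ 30
  N8: +90 → 90 ≥ 90
Round 3 — N29, N8 buckle.
  N13: +95 → 95 ≥ 40
  N25: +80 → 140 ≥ 100
Round 4 — N13, N25 buckle.
  N16: +10 → 10 < 120
  N9: +50 → 50 < 60
No further bucklings.

no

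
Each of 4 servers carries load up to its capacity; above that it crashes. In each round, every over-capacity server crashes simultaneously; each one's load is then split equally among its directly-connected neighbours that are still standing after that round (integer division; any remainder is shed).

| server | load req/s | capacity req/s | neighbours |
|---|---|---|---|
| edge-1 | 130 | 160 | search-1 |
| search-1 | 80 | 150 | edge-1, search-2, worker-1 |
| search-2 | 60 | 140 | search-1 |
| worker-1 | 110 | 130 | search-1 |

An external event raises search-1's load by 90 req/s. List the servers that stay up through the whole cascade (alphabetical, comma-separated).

search-2

Round 1 — search-1 at 170 > 150. search-1 crashes.
  search-1 sheds 170 req/s to edge-1, search-2, worker-1: 56 each (2 lost).
    edge-1: 130+56 = 186 > 160
    search-2: 60+56 = 116 ≤ 140
    worker-1: 110+56 = 166 > 130
Round 2 — edge-1, worker-1 crash.
  edge-1 sheds 186 req/s: no online neighbours, lost.
  worker-1 sheds 166 req/s: no online neighbours, lost.
No further crashes.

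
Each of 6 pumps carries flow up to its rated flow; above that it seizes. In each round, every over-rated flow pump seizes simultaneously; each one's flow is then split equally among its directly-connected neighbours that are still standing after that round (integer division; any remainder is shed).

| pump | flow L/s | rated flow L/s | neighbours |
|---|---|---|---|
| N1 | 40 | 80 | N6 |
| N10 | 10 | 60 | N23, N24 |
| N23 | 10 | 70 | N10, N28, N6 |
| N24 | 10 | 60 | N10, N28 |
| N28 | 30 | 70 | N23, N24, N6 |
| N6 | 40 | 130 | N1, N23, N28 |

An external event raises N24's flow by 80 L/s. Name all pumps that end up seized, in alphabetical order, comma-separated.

Round 1 — N24 at 90 > 60. N24 seizes.
  N24 sheds 90 L/s to N10, N28: 45 each.
    N10: 10+45 = 55 ≤ 60
    N28: 30+45 = 75 > 70
Round 2 — N28 seizes.
  N28 sheds 75 L/s to N23, N6: 37 each (1 lost).
    N23: 10+37 = 47 ≤ 70
    N6: 40+37 = 77 ≤ 130
No further seizures.

N24, N28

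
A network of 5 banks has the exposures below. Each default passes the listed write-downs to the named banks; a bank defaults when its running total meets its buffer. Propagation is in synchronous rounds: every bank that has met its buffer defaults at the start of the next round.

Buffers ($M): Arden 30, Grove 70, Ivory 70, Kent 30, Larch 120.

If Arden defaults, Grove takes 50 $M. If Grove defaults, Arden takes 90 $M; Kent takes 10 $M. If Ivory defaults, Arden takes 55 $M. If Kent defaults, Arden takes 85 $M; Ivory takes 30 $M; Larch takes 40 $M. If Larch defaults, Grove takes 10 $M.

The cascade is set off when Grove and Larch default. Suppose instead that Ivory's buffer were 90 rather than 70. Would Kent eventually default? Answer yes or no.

With Ivory's buffer at 90:
Round 1 — Grove, Larch default (initial).
  Arden: +90 → 90 ≥ 30
  Kent: +10 → 10 < 30
Round 2 — Arden defaults.
No further defaults.

no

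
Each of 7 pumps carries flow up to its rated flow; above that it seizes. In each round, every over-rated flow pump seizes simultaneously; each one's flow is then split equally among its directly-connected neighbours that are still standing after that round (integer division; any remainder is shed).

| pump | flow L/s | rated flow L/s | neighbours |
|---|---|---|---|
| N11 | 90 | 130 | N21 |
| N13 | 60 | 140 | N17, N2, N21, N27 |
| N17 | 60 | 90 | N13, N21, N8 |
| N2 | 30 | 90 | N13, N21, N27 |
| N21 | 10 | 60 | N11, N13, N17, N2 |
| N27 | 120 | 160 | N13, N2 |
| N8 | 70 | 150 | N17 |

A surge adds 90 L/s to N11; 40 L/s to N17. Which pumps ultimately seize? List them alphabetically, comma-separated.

N11, N13, N17, N2, N21, N27

Round 1 — N11 at 180 > 130; N17 at 100 > 90. N11, N17 seize.
  N11 sheds 180 L/s to N21: 180 each.
    N21: 10+180 = 190 > 60
  N17 sheds 100 L/s to N13, N21, N8: 33 each (1 lost).
    N13: 60+33 = 93 ≤ 140
    N21: 190+33 = 223 > 60
    N8: 70+33 = 103 ≤ 150
Round 2 — N21 seizes.
  N21 sheds 223 L/s to N13, N2: 111 each (1 lost).
    N13: 93+111 = 204 > 140
    N2: 30+111 = 141 > 90
Round 3 — N13, N2 seize.
  N13 sheds 204 L/s to N27: 204 each.
    N27: 120+204 = 324 > 160
  N2 sheds 141 L/s to N27: 141 each.
    N27: 324+141 = 465 > 160
Round 4 — N27 seizes.
  N27 sheds 465 L/s: no online neighbours, lost.
No further seizures.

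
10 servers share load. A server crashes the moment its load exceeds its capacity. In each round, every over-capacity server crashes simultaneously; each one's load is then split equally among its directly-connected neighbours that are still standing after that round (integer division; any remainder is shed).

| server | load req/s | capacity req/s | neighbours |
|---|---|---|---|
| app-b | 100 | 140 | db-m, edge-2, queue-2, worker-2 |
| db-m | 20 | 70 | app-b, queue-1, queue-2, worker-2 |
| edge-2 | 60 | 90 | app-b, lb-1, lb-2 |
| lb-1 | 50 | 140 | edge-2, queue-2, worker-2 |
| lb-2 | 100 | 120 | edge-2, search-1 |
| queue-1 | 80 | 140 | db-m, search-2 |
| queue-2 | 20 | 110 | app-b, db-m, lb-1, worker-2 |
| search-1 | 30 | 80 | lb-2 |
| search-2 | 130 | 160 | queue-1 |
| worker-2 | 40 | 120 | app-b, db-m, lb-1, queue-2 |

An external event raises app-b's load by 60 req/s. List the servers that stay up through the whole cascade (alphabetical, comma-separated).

db-m, lb-1, queue-1, queue-2, search-2, worker-2

Round 1 — app-b at 160 > 140. app-b crashes.
  app-b sheds 160 req/s to db-m, edge-2, queue-2, worker-2: 40 each.
    db-m: 20+40 = 60 ≤ 70
    edge-2: 60+40 = 100 > 90
    queue-2: 20+40 = 60 ≤ 110
    worker-2: 40+40 = 80 ≤ 120
Round 2 — edge-2 crashes.
  edge-2 sheds 100 req/s to lb-1, lb-2: 50 each.
    lb-1: 50+50 = 100 ≤ 140
    lb-2: 100+50 = 150 > 120
Round 3 — lb-2 crashes.
  lb-2 sheds 150 req/s to search-1: 150 each.
    search-1: 30+150 = 180 > 80
Round 4 — search-1 crashes.
  search-1 sheds 180 req/s: no online neighbours, lost.
No further crashes.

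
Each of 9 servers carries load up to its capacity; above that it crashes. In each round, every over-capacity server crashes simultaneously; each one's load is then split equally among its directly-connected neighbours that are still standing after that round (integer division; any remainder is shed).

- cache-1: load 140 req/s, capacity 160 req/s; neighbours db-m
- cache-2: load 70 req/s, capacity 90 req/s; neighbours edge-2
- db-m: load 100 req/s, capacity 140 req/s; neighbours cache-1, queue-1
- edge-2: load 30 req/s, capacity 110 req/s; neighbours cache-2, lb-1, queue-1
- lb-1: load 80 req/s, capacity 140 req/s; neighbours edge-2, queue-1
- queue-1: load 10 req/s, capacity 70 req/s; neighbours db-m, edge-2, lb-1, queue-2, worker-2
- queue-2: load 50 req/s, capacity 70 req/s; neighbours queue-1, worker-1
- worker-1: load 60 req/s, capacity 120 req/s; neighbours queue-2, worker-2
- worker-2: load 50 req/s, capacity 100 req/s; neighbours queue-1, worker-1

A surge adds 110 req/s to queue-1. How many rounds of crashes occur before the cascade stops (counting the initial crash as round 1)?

Round 1 — queue-1 at 120 > 70. queue-1 crashes.
  queue-1 sheds 120 req/s to db-m, edge-2, lb-1, queue-2, worker-2: 24 each.
    db-m: 100+24 = 124 ≤ 140
    edge-2: 30+24 = 54 ≤ 110
    lb-1: 80+24 = 104 ≤ 140
    queue-2: 50+24 = 74 > 70
    worker-2: 50+24 = 74 ≤ 100
Round 2 — queue-2 crashes.
  queue-2 sheds 74 req/s to worker-1: 74 each.
    worker-1: 60+74 = 134 > 120
Round 3 — worker-1 crashes.
  worker-1 sheds 134 req/s to worker-2: 134 each.
    worker-2: 74+134 = 208 > 100
Round 4 — worker-2 crashes.
  worker-2 sheds 208 req/s: no online neighbours, lost.
No further crashes.

4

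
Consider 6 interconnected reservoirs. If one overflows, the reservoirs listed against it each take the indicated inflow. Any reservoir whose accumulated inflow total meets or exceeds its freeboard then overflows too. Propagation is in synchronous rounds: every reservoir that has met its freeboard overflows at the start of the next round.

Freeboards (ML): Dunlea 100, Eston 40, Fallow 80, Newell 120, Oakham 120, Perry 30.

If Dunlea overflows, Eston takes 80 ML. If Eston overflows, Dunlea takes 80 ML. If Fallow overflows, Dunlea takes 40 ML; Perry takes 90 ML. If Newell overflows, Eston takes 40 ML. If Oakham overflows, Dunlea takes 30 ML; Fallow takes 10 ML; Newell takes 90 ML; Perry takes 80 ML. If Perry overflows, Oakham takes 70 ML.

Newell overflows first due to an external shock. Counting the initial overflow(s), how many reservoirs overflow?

Round 1 — Newell overflows (initial).
  Eston: +40 → 40 ≥ 40
Round 2 — Eston overflows.
  Dunlea: +80 → 80 < 100
No further overflows.

2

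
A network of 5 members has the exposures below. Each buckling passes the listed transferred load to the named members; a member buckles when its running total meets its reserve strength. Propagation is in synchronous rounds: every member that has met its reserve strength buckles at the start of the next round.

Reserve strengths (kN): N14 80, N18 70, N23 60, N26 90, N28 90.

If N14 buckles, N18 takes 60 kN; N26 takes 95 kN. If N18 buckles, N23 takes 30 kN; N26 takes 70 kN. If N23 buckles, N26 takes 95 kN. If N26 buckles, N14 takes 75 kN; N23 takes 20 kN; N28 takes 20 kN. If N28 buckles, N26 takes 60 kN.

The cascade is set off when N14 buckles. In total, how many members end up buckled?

2

Round 1 — N14 buckles (initial).
  N18: +60 → 60 < 70
  N26: +95 → 95 ≥ 90
Round 2 — N26 buckles.
  N23: +20 → 20 < 60
  N28: +20 → 20 < 90
No further bucklings.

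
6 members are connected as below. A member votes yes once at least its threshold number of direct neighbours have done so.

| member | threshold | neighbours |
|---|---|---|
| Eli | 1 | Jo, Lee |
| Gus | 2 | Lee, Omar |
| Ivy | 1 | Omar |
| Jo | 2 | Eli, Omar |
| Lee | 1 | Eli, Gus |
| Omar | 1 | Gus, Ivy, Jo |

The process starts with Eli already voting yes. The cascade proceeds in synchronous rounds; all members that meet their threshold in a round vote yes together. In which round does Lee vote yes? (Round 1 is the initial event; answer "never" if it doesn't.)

Round 1 — Eli votes yes (initial).
Round 2 — checking thresholds:
  Jo: 1 of 2 neighbours < 2, not yet.
  Lee: 1 of 2 neighbours ≥ 1, votes yes.
Round 3 — no new yes votes; cascade stops.

2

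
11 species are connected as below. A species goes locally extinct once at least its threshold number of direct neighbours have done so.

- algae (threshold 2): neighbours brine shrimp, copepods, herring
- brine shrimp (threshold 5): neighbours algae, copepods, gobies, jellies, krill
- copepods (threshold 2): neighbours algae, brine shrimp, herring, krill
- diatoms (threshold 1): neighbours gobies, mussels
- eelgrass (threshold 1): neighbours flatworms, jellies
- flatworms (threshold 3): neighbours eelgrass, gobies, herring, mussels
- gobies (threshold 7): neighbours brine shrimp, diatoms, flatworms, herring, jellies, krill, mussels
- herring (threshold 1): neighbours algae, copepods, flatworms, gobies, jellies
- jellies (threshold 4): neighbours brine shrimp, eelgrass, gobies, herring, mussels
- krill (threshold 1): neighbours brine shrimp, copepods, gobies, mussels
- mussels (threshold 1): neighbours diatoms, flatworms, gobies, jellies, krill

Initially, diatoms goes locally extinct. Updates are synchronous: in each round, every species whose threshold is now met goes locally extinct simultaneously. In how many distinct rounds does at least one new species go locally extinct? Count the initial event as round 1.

3

Round 1 — diatoms goes locally extinct (initial).
Round 2 — checking thresholds:
  gobies: 1 of 7 neighbours < 7, not yet.
  mussels: 1 of 5 neighbours ≥ 1, goes locally extinct.
Round 3 — checking thresholds:
  flatworms: 1 of 4 neighbours < 3, not yet.
  gobies: 2 of 7 neighbours < 7, not yet.
  jellies: 1 of 5 neighbours < 4, not yet.
  krill: 1 of 4 neighbours ≥ 1, goes locally extinct.
Round 4 — no new extinctions; cascade stops.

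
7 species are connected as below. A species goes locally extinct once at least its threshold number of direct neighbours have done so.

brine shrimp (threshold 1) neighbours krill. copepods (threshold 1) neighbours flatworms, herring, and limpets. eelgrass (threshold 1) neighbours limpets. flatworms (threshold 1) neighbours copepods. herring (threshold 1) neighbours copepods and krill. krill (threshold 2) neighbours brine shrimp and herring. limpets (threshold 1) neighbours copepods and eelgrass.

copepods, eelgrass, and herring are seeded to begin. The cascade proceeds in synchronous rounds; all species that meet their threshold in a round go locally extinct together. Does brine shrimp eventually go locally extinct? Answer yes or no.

Round 1 — copepods, eelgrass, herring go locally extinct (initial).
Round 2 — checking thresholds:
  flatworms: 1 of 1 neighbours ≥ 1, goes locally extinct.
  krill: 1 of 2 neighbours < 2, below threshold.
  limpets: 2 of 2 neighbours ≥ 1, goes locally extinct.
Round 3 — no new extinctions; cascade stops.

no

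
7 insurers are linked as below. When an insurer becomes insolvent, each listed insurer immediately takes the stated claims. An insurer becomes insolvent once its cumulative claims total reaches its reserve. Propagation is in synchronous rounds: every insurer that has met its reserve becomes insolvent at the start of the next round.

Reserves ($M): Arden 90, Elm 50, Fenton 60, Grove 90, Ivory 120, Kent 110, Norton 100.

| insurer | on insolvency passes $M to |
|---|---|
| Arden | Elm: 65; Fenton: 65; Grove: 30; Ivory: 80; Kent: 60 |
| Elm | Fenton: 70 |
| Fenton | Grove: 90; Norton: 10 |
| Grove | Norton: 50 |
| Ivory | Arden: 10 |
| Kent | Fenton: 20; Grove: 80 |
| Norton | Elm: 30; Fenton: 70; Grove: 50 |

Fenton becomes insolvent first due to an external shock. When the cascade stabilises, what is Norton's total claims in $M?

60

Round 1 — Fenton becomes insolvent (initial).
  Grove: +90 → 90 ≥ 90
  Norton: +10 → 10 < 100
Round 2 — Grove becomes insolvent.
  Norton: +50 → 60 < 100
No further insolvencies.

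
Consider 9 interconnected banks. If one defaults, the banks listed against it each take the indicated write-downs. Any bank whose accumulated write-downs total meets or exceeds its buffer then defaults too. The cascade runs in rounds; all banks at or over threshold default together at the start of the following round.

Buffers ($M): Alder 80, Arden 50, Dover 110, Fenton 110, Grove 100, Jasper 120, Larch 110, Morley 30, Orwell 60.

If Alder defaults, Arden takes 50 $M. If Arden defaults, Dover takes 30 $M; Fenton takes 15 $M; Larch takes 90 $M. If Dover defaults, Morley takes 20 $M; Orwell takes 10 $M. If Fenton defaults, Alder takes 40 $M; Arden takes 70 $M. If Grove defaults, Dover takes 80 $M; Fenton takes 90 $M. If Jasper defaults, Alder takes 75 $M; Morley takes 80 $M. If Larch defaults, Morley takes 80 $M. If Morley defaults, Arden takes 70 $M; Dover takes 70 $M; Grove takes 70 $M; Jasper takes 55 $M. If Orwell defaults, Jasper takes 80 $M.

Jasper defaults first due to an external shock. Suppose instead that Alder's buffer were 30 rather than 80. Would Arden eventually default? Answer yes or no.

With Alder's buffer at 30:
Round 1 — Jasper defaults (initial).
  Alder: +75 → 75 ≥ 30
  Morley: +80 → 80 ≥ 30
Round 2 — Alder, Morley default.
  Arden: +50+70 → 120 ≥ 50
  Dover: +70 → 70 < 110
  Grove: +70 → 70 < 100
Round 3 — Arden defaults.
  Dover: +30 → 100 < 110
  Fenton: +15 → 15 < 110
  Larch: +90 → 90 < 110
No further defaults.

yes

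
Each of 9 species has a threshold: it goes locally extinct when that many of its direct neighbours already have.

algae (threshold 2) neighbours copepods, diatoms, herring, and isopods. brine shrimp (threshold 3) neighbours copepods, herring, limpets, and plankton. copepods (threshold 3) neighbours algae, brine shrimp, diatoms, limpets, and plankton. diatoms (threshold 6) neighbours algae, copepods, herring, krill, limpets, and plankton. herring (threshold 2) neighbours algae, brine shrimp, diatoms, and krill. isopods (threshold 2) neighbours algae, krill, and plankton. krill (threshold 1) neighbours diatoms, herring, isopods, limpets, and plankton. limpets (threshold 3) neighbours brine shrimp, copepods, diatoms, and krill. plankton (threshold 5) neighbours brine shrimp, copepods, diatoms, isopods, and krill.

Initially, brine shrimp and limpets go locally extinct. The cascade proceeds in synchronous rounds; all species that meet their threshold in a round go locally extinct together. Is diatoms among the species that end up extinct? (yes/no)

no

Round 1 — brine shrimp, limpets go locally extinct (initial).
Round 2 — checking thresholds:
  copepods: 2 of 5 neighbours < 3, below threshold.
  diatoms: 1 of 6 neighbours < 6, below threshold.
  herring: 1 of 4 neighbours < 2, below threshold.
  krill: 1 of 5 neighbours ≥ 1, goes locally extinct.
  plankton: 1 of 5 neighbours < 5, below threshold.
Round 3 — checking thresholds:
  copepods: 2 of 5 neighbours < 3, below threshold.
  diatoms: 2 of 6 neighbours < 6, below threshold.
  herring: 2 of 4 neighbours ≥ 2, goes locally extinct.
  isopods: 1 of 3 neighbours < 2, below threshold.
  plankton: 2 of 5 neighbours < 5, below threshold.
Round 4 — no new extinctions; cascade stops.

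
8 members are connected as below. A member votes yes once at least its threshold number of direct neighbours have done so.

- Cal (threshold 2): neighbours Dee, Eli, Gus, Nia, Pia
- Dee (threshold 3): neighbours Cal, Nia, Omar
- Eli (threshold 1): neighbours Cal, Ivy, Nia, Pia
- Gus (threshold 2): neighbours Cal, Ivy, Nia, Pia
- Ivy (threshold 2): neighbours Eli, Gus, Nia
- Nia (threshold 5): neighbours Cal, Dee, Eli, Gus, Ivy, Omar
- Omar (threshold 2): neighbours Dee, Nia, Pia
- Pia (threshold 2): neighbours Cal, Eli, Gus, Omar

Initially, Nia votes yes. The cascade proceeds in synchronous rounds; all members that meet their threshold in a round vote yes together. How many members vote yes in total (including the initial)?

Round 1 — Nia votes yes (initial).
Round 2 — checking thresholds:
  Cal: 1 of 5 neighbours < 2, holds.
  Dee: 1 of 3 neighbours < 3, holds.
  Eli: 1 of 4 neighbours ≥ 1, votes yes.
  Gus: 1 of 4 neighbours < 2, holds.
  Ivy: 1 of 3 neighbours < 2, holds.
  Omar: 1 of 3 neighbours < 2, holds.
Round 3 — checking thresholds:
  Cal: 2 of 5 neighbours ≥ 2, votes yes.
  Dee: 1 of 3 neighbours < 3, holds.
  Gus: 1 of 4 neighbours < 2, holds.
  Ivy: 2 of 3 neighbours ≥ 2, votes yes.
  Omar: 1 of 3 neighbours < 2, holds.
  Pia: 1 of 4 neighbours < 2, holds.
Round 4 — checking thresholds:
  Dee: 2 of 3 neighbours < 3, holds.
  Gus: 3 of 4 neighbours ≥ 2, votes yes.
  Omar: 1 of 3 neighbours < 2, holds.
  Pia: 2 of 4 neighbours ≥ 2, votes yes.
Round 5 — checking thresholds:
  Dee: 2 of 3 neighbours < 3, holds.
  Omar: 2 of 3 neighbours ≥ 2, votes yes.
Round 6 — checking thresholds:
  Dee: 3 of 3 neighbours ≥ 3, votes yes.
Round 7 — no new yes votes; cascade stops.

8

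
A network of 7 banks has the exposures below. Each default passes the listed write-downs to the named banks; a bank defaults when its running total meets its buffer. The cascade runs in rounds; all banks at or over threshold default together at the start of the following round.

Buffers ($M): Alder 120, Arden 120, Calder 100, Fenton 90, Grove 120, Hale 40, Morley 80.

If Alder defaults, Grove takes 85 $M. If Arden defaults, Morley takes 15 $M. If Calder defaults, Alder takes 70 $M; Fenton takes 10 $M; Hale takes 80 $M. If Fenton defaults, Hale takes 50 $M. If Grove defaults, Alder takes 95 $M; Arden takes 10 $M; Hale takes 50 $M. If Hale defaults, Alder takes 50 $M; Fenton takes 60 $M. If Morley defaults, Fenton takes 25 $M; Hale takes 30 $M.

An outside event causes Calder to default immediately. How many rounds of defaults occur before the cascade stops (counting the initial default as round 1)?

Round 1 — Calder defaults (initial).
  Alder: +70 → 70 < 120
  Fenton: +10 → 10 < 90
  Hale: +80 → 80 ≥ 40
Round 2 — Hale defaults.
  Alder: +50 → 120 ≥ 120
  Fenton: +60 → 70 < 90
Round 3 — Alder defaults.
  Grove: +85 → 85 < 120
No further defaults.

3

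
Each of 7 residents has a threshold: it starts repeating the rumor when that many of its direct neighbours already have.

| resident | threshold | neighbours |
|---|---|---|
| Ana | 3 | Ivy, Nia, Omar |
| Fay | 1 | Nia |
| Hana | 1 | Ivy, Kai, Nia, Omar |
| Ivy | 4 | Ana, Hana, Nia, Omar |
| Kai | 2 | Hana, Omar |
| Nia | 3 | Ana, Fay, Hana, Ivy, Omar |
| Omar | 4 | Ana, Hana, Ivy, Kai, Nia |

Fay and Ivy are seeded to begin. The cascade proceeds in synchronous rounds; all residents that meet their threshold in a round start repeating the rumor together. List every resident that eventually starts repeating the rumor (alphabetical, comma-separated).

Fay, Hana, Ivy, Nia

Round 1 — Fay, Ivy start repeating the rumor (initial).
Round 2 — checking thresholds:
  Ana: 1 of 3 neighbours < 3, below threshold.
  Hana: 1 of 4 neighbours ≥ 1, starts repeating the rumor.
  Nia: 2 of 5 neighbours < 3, below threshold.
  Omar: 1 of 5 neighbours < 4, below threshold.
Round 3 — checking thresholds:
  Ana: 1 of 3 neighbours < 3, below threshold.
  Kai: 1 of 2 neighbours < 2, below threshold.
  Nia: 3 of 5 neighbours ≥ 3, starts repeating the rumor.
  Omar: 2 of 5 neighbours < 4, below threshold.
Round 4 — no new spreads; cascade stops.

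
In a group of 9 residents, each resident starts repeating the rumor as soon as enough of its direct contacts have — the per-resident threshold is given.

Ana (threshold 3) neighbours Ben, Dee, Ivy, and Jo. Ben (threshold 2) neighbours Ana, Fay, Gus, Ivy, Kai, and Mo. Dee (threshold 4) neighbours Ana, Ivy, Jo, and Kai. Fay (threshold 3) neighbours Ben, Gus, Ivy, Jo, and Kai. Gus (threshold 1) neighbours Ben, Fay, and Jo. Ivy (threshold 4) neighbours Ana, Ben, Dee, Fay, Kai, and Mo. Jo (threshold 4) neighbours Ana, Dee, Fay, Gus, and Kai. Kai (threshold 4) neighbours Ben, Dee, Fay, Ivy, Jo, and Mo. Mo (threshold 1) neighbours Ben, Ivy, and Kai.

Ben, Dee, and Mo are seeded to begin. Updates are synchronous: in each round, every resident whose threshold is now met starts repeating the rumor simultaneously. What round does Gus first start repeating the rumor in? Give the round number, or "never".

2

Round 1 — Ben, Dee, Mo start repeating the rumor (initial).
Round 2 — checking thresholds:
  Ana: 2 of 4 neighbours < 3, holds.
  Fay: 1 of 5 neighbours < 3, holds.
  Gus: 1 of 3 neighbours ≥ 1, starts repeating the rumor.
  Ivy: 3 of 6 neighbours < 4, holds.
  Jo: 1 of 5 neighbours < 4, holds.
  Kai: 3 of 6 neighbours < 4, holds.
Round 3 — no new spreads; cascade stops.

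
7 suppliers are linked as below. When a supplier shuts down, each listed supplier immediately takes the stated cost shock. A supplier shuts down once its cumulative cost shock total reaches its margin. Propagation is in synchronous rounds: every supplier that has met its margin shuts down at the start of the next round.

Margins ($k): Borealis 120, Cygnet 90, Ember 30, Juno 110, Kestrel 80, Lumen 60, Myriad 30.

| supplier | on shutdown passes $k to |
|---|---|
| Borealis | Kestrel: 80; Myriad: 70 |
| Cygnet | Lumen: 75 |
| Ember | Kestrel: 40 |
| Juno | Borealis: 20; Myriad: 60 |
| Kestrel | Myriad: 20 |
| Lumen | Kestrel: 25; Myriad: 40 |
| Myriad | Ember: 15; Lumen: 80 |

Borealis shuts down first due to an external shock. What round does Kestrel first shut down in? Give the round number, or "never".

Round 1 — Borealis shuts down (initial).
  Kestrel: +80 → 80 ≥ 80
  Myriad: +70 → 70 ≥ 30
Round 2 — Kestrel, Myriad shut down.
  Ember: +15 → 15 < 30
  Lumen: +80 → 80 ≥ 60
Round 3 — Lumen shuts down.
No further shutdowns.

2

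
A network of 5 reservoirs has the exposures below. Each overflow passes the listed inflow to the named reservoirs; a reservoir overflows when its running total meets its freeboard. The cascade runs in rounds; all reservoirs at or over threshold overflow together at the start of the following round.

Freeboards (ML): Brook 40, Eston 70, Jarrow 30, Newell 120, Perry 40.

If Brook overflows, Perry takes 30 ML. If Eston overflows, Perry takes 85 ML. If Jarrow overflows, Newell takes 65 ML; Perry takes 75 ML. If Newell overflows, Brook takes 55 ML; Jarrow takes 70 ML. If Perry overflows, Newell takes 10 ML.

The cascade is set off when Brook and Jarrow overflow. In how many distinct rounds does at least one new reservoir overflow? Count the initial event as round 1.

Round 1 — Brook, Jarrow overflow (initial).
  Newell: +65 → 65 < 120
  Perry: +30+75 → 105 ≥ 40
Round 2 — Perry overflows.
  Newell: +10 → 75 < 120
No further overflows.

2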